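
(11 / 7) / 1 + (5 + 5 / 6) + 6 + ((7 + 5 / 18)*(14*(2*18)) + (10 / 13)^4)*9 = 39619800587 / 1199562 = 33028.56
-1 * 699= -699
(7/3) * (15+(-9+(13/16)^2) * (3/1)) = -5985/256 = -23.38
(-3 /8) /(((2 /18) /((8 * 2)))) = -54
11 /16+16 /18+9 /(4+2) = 443 /144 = 3.08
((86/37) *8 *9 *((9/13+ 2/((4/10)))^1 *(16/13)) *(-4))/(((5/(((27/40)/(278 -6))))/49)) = -8192016/71825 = -114.06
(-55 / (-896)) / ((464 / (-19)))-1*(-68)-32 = 14965739 / 415744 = 36.00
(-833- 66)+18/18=-898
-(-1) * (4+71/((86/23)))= 1977/86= 22.99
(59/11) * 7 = 413/11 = 37.55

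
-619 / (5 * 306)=-619 / 1530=-0.40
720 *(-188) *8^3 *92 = -6375997440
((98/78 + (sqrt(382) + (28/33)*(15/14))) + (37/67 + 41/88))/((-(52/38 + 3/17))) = -323*sqrt(382)/499 - 21495973/10431096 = -14.71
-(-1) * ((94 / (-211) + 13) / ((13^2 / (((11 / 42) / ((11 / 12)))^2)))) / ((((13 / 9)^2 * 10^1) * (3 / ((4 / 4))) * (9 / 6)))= 95364 / 1476460895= 0.00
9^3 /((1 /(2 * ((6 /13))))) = 672.92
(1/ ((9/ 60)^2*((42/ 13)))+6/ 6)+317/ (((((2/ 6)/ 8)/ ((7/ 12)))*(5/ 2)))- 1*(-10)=1700959/ 945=1799.96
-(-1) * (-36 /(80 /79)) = -711 /20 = -35.55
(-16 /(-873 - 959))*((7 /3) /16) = 7 /5496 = 0.00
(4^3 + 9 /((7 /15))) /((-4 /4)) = -583 /7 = -83.29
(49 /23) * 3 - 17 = -244 /23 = -10.61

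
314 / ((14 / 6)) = 942 / 7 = 134.57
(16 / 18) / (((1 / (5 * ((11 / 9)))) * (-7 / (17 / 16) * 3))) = -935 / 3402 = -0.27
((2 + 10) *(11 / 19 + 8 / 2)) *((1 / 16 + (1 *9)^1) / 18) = 4205 / 152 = 27.66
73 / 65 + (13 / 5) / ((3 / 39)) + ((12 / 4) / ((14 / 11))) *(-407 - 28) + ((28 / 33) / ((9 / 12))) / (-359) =-6406605503 / 6468462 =-990.44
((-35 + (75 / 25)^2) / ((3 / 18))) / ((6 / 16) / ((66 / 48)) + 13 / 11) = -429 / 4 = -107.25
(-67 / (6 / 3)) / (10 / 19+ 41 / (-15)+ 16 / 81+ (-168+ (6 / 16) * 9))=2062260 / 10258019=0.20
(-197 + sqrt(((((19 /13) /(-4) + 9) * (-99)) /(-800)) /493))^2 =795926063651 /20508800 - 591 * sqrt(63308102) /256360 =38790.66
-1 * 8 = -8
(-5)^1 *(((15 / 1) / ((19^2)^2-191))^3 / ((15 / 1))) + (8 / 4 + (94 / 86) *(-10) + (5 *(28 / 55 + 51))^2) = 50273605847211874741 / 758037572059768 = 66320.73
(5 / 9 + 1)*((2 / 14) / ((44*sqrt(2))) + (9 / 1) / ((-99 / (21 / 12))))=-49 / 198 + sqrt(2) / 396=-0.24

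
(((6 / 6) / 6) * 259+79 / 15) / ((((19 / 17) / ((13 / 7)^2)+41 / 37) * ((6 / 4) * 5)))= 154455353 / 34254000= 4.51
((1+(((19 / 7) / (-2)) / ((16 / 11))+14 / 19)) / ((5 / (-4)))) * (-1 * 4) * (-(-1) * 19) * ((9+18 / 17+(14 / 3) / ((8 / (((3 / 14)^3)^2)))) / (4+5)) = 279665747647 / 5120084480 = 54.62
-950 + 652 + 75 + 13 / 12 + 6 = -2591 / 12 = -215.92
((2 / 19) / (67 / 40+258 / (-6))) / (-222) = 40 / 3486177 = 0.00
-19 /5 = -3.80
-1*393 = -393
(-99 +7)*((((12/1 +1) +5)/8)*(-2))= 414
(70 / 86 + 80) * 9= 31275 / 43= 727.33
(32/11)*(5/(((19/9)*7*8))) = 180/1463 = 0.12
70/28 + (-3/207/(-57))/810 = 2.50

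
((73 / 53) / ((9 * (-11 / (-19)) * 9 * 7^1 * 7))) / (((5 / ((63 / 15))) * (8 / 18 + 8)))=73 / 1224300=0.00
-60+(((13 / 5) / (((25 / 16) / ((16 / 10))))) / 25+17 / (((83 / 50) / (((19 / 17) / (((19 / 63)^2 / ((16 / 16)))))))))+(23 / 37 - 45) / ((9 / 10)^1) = 136515240874 / 8205328125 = 16.64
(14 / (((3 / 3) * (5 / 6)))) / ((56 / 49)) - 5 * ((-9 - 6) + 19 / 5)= 707 / 10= 70.70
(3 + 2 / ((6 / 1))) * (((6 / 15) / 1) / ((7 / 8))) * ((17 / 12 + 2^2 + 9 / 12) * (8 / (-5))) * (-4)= 60.14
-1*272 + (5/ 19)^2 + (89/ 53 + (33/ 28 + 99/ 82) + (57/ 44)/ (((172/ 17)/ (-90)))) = -279.39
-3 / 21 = -1 / 7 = -0.14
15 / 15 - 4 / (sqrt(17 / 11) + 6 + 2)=4 * sqrt(187) / 687 + 335 / 687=0.57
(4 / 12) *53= 53 / 3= 17.67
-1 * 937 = -937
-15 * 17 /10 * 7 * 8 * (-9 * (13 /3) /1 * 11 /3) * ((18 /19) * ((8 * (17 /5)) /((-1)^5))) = -499891392 /95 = -5262014.65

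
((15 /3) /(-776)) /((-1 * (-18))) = -5 /13968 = -0.00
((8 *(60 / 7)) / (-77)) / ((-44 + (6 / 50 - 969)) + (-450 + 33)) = 12000 / 19267633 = 0.00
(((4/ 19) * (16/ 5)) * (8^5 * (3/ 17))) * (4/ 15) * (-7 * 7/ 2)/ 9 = -205520896/ 72675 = -2827.94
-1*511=-511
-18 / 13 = -1.38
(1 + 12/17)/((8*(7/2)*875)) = 29/416500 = 0.00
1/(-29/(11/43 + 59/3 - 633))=79087/3741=21.14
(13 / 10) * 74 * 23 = 2212.60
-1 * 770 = -770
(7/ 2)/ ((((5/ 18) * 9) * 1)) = 7/ 5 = 1.40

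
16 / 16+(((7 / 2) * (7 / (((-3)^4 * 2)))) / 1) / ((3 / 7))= 1315 / 972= 1.35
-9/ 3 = -3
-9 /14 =-0.64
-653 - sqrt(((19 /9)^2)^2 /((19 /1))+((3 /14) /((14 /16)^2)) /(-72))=-654.02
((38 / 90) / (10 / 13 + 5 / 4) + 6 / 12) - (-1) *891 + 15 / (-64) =269581957 / 302400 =891.47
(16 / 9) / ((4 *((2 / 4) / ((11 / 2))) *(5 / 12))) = 176 / 15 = 11.73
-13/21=-0.62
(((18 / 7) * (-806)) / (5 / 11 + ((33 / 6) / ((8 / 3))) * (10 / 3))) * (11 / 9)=-345.61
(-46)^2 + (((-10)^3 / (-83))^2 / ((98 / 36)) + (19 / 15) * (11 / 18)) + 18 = 199426447229 / 91141470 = 2188.10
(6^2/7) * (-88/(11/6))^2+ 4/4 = 82951/7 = 11850.14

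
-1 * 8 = -8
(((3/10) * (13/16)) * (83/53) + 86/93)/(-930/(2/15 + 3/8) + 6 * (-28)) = -0.00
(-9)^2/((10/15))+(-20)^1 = 101.50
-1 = -1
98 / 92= 49 / 46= 1.07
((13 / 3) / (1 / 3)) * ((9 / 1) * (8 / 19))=936 / 19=49.26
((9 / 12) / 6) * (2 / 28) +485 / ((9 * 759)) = 61151 / 765072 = 0.08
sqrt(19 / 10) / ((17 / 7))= 7 * sqrt(190) / 170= 0.57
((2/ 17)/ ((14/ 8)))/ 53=8/ 6307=0.00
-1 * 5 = -5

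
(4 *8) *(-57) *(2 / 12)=-304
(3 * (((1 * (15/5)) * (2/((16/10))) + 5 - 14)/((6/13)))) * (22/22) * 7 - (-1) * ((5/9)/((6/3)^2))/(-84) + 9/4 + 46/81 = -2141525/9072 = -236.06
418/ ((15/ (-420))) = -11704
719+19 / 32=23027 / 32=719.59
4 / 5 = 0.80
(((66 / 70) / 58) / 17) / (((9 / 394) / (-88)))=-190696 / 51765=-3.68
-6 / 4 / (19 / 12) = -18 / 19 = -0.95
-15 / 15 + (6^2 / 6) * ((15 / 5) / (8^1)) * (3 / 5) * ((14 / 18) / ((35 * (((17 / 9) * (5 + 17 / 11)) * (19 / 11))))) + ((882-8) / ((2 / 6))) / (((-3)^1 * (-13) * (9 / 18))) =448328719 / 3359200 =133.46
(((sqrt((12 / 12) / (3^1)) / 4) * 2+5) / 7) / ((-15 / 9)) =-3 / 7 - sqrt(3) / 70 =-0.45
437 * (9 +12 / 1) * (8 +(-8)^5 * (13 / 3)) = -1303011640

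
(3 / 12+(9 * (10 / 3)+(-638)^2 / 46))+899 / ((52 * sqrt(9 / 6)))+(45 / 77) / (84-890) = 899 * sqrt(6) / 156+25348321931 / 2854852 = 8893.15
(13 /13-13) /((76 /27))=-81 /19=-4.26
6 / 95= 0.06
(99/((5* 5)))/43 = 99/1075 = 0.09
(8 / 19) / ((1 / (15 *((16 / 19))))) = 1920 / 361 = 5.32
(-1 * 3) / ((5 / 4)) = -12 / 5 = -2.40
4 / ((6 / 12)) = 8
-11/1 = -11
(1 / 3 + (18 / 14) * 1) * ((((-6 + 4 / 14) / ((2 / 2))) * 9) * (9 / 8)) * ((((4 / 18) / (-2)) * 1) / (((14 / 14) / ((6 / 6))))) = 510 / 49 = 10.41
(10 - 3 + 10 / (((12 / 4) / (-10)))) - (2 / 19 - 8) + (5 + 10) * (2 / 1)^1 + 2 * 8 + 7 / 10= 16109 / 570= 28.26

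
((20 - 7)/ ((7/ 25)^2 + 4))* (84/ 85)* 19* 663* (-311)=-31456561500/ 2549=-12340745.98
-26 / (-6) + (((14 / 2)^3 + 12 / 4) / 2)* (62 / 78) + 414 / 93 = 58958 / 403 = 146.30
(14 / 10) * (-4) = -28 / 5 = -5.60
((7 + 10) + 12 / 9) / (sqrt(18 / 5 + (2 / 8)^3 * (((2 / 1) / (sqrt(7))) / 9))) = 220 * sqrt(70) / sqrt(5 * sqrt(7) + 36288) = 9.66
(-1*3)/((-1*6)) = 0.50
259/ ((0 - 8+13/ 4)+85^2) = 0.04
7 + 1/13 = 7.08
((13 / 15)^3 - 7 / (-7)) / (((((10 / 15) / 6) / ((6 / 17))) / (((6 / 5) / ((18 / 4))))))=44576 / 31875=1.40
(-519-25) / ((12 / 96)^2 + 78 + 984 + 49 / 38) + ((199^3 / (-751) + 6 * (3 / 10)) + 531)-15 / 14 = -677153601784141 / 67971906030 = -9962.26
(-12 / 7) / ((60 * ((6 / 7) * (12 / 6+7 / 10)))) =-1 / 81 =-0.01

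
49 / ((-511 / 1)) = -7 / 73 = -0.10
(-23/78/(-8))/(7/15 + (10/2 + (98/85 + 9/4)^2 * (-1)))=-166175/27561391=-0.01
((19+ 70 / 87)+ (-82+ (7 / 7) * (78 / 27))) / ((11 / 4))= -61916 / 2871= -21.57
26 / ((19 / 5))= 130 / 19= 6.84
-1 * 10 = -10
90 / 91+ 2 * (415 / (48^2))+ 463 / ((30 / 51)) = 413273561 / 524160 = 788.45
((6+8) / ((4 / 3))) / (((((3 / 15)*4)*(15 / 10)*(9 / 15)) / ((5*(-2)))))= -875 / 6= -145.83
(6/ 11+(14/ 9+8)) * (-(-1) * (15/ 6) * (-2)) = -5000/ 99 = -50.51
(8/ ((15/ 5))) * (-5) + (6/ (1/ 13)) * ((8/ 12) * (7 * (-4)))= -4408/ 3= -1469.33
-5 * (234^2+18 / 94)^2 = -33115566393405 / 2209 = -14991202532.10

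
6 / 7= 0.86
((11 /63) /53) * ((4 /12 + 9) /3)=44 /4293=0.01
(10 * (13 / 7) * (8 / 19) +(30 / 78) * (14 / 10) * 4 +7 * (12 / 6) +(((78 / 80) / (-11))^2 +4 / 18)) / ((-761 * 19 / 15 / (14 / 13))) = -0.03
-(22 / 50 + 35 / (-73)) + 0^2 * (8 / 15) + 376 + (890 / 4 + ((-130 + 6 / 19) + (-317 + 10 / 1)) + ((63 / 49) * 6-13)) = 76006677 / 485450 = 156.57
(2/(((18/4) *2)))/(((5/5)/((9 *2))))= 4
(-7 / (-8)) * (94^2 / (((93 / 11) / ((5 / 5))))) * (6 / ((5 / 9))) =9876.37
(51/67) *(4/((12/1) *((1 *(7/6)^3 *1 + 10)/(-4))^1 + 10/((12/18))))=-14688/95341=-0.15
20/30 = 2/3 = 0.67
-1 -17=-18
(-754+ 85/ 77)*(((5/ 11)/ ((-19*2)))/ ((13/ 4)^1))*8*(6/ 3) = 9275680/ 209209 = 44.34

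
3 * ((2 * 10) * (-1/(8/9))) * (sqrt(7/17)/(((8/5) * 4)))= -675 * sqrt(119)/1088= -6.77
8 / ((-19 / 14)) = -112 / 19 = -5.89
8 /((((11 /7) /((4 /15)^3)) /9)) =3584 /4125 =0.87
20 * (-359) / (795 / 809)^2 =-939834716 / 126405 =-7435.11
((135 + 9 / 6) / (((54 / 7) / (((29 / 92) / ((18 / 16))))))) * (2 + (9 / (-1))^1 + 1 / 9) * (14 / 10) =-4008641 / 83835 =-47.82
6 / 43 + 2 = 92 / 43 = 2.14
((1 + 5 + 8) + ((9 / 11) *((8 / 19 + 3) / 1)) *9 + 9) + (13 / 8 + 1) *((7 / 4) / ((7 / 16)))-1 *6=22025 / 418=52.69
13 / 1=13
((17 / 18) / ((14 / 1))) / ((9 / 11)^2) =2057 / 20412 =0.10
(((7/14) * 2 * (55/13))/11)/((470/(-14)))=-7/611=-0.01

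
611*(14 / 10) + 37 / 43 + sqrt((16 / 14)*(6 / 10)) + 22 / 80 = 2*sqrt(210) / 35 + 1473241 / 1720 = 857.36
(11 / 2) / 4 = 11 / 8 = 1.38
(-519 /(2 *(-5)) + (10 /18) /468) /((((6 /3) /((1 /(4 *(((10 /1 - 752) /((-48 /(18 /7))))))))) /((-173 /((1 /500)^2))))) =-1181848418750 /167427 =-7058887.87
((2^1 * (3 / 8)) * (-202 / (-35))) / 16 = 303 / 1120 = 0.27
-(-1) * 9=9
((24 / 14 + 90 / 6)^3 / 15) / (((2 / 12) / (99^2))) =31394818026 / 1715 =18306016.34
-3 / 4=-0.75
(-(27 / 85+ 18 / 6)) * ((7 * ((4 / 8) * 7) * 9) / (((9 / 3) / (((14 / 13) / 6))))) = -48363 / 1105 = -43.77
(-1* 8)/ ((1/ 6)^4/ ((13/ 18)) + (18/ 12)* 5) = -7488/ 7021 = -1.07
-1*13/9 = -13/9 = -1.44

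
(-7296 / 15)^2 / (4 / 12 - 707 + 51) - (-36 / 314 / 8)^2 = -6997903198023 / 19393833200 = -360.83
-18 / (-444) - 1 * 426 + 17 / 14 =-110009 / 259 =-424.75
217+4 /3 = 655 /3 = 218.33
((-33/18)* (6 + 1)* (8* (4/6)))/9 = -616/81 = -7.60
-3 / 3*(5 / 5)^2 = -1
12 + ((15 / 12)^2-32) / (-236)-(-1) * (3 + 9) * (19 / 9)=424373 / 11328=37.46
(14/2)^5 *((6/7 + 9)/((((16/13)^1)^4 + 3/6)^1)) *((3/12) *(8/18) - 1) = -25235585648/478899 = -52695.01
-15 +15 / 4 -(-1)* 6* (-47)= -1173 / 4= -293.25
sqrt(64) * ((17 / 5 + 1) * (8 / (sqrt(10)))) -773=-773 + 704 * sqrt(10) / 25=-683.95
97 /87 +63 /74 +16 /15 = 97631 /32190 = 3.03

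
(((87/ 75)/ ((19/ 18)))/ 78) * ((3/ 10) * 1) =261/ 61750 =0.00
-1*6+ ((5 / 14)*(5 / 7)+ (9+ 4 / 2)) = 515 / 98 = 5.26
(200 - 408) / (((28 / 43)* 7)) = -2236 / 49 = -45.63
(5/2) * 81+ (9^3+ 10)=1883/2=941.50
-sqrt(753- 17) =-4*sqrt(46) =-27.13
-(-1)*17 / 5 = 17 / 5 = 3.40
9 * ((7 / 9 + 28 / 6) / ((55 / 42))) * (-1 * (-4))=8232 / 55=149.67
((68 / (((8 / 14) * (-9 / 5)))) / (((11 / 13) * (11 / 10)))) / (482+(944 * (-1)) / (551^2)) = -11741768675 / 79679264841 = -0.15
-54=-54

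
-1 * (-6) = 6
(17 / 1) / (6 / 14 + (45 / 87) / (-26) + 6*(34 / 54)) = 807534 / 198865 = 4.06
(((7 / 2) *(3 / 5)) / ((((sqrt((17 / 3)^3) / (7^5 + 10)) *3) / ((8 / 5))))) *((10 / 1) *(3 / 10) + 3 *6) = 29322.05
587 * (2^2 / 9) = 2348 / 9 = 260.89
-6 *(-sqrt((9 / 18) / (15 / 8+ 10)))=1.23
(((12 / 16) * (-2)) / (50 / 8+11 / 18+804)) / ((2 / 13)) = -351 / 29191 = -0.01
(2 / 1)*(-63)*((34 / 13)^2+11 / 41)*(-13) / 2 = 3103065 / 533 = 5821.89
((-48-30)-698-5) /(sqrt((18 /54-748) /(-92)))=-1562 * sqrt(154767) /2243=-273.96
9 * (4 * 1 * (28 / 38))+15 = 789 / 19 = 41.53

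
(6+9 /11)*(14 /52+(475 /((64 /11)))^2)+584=26961249727 /585728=46030.32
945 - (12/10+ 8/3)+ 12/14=98909/105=941.99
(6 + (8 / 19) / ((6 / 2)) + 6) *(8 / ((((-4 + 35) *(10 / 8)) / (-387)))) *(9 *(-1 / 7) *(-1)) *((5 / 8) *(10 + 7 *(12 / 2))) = -167109696 / 4123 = -40531.09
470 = 470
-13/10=-1.30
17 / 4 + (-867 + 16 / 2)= -3419 / 4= -854.75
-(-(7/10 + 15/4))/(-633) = -89/12660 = -0.01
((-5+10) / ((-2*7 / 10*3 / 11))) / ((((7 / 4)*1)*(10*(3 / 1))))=-110 / 441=-0.25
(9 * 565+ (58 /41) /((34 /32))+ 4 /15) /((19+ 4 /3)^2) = 159541149 /12967685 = 12.30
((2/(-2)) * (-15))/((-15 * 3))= -0.33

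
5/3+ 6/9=2.33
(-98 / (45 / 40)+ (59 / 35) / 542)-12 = -16920709 / 170730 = -99.11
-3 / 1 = -3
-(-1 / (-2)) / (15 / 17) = -17 / 30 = -0.57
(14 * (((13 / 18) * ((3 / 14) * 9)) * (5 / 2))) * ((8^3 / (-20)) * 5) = -6240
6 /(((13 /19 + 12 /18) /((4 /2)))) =684 /77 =8.88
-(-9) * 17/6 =51/2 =25.50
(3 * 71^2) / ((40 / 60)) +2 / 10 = 22684.70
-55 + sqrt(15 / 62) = -54.51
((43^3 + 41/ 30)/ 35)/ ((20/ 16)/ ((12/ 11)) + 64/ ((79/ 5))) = 1507478632/ 3448375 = 437.16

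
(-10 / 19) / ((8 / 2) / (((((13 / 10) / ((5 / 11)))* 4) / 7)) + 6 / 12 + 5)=-0.07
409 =409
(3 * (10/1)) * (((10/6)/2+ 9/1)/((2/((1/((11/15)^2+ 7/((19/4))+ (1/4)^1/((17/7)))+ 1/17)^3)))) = 50610349598529446504435/2281787809632026987618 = 22.18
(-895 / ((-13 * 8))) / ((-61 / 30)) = -13425 / 3172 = -4.23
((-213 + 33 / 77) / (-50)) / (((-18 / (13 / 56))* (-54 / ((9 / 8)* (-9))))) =-403 / 39200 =-0.01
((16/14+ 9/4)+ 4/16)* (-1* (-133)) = 969/2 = 484.50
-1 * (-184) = 184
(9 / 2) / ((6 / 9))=27 / 4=6.75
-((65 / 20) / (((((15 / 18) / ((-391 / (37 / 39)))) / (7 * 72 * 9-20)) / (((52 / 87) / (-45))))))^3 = -467059521116952152572326700544 / 521174257171875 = -896167672692481.69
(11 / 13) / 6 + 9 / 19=911 / 1482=0.61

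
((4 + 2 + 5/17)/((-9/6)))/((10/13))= -5.45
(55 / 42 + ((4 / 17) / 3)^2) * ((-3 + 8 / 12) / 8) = -47909 / 124848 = -0.38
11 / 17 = 0.65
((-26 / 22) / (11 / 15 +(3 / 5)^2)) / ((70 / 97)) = -18915 / 12628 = -1.50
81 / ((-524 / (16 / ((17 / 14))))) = -4536 / 2227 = -2.04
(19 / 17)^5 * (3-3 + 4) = 9904396 / 1419857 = 6.98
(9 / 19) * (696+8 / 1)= 6336 / 19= 333.47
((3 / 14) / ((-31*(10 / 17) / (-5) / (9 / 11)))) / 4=459 / 38192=0.01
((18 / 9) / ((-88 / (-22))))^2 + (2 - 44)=-167 / 4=-41.75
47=47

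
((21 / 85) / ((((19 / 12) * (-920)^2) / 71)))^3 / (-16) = -89494571817 / 638534772877358464000000000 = -0.00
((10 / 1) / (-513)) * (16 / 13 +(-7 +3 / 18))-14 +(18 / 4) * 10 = 32758 / 1053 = 31.11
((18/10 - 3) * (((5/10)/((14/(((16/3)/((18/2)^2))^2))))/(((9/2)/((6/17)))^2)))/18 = -0.00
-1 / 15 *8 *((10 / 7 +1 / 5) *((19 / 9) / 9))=-0.20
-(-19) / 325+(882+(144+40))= 346469 / 325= 1066.06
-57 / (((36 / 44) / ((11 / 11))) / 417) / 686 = -29051 / 686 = -42.35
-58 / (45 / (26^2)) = -39208 / 45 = -871.29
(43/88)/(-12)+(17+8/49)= 885989/51744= 17.12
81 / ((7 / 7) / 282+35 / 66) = 13959 / 92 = 151.73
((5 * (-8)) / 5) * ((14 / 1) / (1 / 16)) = -1792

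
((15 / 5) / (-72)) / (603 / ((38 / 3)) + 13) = -0.00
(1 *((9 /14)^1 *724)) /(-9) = -362 /7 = -51.71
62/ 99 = 0.63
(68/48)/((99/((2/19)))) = 17/11286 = 0.00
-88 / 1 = -88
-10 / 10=-1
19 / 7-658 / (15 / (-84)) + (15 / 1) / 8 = 1033029 / 280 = 3689.39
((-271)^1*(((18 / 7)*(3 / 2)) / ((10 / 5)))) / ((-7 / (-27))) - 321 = -229017 / 98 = -2336.91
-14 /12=-7 /6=-1.17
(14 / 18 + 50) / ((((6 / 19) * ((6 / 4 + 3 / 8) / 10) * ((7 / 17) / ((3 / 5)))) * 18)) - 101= -268561 / 8505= -31.58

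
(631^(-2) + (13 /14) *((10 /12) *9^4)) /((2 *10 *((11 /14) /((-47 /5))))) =-2660227118201 /875954200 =-3036.95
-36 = -36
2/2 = 1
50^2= 2500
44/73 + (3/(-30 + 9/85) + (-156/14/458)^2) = 11416258474/22697356297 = 0.50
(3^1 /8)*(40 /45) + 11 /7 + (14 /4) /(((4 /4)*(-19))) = 1373 /798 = 1.72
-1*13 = -13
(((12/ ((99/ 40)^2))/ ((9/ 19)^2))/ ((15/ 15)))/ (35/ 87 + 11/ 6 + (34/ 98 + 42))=6566156800/ 33529211199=0.20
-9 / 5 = -1.80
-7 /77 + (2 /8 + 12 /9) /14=41 /1848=0.02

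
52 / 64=13 / 16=0.81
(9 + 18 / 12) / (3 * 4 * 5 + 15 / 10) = 7 / 41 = 0.17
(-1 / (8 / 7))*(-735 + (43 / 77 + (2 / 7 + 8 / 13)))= 641.85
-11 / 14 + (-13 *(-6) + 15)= 1291 / 14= 92.21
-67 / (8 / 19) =-1273 / 8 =-159.12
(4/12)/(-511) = -1/1533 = -0.00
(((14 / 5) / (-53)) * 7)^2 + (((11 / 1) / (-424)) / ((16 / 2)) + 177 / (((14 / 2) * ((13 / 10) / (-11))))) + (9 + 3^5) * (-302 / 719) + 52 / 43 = -4026852015760393 / 12644756196800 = -318.46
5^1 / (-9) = -0.56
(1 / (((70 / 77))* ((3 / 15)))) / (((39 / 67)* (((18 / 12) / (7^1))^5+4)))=198188144 / 83910021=2.36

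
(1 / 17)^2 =1 / 289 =0.00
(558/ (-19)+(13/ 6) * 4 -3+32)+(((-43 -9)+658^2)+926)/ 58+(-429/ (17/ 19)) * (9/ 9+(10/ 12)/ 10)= 783325187/ 112404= 6968.84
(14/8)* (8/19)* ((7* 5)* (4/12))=490/57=8.60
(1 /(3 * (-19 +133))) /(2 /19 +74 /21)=7 /8688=0.00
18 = 18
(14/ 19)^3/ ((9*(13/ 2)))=5488/ 802503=0.01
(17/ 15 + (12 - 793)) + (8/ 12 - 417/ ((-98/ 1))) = -379723/ 490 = -774.94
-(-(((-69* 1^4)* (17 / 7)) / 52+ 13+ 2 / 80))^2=-1273133761 / 13249600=-96.09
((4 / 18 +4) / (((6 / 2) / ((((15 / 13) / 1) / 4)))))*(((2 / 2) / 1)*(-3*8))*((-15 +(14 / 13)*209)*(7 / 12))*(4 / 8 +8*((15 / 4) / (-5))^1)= 19977265 / 3042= 6567.15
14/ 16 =7/ 8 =0.88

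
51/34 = 3/2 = 1.50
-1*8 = -8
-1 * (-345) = 345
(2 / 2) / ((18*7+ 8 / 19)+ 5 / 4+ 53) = 76 / 13731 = 0.01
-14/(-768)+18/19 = 7045/7296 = 0.97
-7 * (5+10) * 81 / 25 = -1701 / 5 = -340.20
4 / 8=0.50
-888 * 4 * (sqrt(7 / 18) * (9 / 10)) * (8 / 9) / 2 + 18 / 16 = 9 / 8 - 1184 * sqrt(14) / 5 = -884.90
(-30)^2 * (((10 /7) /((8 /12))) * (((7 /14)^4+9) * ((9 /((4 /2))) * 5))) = 22021875 /56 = 393247.77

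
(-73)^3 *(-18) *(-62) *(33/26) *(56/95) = -324816280.27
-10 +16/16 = -9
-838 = -838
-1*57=-57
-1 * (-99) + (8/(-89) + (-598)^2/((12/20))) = 159160189/267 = 596105.58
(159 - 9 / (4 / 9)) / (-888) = -5 / 32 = -0.16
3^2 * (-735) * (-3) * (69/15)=91287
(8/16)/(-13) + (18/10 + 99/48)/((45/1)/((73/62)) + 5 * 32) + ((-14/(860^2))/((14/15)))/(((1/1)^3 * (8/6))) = -1056843677/55650462400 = -0.02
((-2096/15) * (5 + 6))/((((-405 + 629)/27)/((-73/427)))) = 946737/29890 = 31.67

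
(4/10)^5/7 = 32/21875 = 0.00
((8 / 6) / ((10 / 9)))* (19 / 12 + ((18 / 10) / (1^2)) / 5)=583 / 250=2.33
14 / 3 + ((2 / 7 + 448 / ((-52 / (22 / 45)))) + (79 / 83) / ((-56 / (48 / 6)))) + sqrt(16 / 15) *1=205441 / 339885 + 4 *sqrt(15) / 15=1.64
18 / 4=9 / 2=4.50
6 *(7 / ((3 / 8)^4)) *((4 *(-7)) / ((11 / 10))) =-16056320 / 297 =-54061.68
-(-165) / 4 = 165 / 4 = 41.25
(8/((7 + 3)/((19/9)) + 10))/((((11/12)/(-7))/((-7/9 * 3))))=532/55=9.67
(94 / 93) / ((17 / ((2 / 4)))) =47 / 1581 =0.03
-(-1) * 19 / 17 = 19 / 17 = 1.12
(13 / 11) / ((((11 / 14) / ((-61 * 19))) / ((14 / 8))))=-738283 / 242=-3050.76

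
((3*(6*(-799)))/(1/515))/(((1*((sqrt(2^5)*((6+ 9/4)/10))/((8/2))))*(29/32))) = -1580102400*sqrt(2)/319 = -7005022.71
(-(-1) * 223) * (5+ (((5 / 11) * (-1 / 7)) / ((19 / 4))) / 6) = 4891505 / 4389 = 1114.49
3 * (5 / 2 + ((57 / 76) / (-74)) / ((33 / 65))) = 24225 / 3256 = 7.44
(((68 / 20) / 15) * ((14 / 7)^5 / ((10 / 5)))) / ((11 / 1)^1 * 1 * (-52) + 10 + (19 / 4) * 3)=-1088 / 164325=-0.01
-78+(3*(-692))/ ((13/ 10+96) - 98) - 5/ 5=20207/ 7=2886.71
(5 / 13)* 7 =35 / 13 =2.69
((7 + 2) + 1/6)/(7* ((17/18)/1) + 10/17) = 2805/2203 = 1.27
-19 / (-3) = 6.33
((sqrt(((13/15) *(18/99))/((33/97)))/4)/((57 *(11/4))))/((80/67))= 67 *sqrt(12610)/8276400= 0.00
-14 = -14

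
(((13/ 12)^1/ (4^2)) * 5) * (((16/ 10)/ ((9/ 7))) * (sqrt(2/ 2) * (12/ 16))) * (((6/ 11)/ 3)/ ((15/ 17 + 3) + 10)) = 1547/ 373824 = 0.00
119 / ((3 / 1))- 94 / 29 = 3169 / 87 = 36.43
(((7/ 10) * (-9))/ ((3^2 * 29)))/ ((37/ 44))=-154/ 5365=-0.03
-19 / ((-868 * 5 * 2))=19 / 8680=0.00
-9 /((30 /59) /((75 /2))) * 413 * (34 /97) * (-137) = 2553783435 /194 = 13163832.14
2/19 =0.11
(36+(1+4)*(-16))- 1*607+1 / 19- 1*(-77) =-10905 / 19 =-573.95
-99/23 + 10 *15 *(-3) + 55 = -9184/23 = -399.30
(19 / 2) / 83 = 19 / 166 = 0.11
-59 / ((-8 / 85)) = 5015 / 8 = 626.88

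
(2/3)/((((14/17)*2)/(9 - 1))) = 68/21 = 3.24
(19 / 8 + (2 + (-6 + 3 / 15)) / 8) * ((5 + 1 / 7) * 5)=342 / 7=48.86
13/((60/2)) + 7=223/30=7.43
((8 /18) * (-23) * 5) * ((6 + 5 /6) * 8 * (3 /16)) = -4715 /9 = -523.89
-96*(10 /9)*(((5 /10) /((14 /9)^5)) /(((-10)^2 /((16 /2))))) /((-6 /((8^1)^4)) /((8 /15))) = 71663616 /420175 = 170.56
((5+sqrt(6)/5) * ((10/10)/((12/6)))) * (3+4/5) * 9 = 171 * sqrt(6)/50+171/2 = 93.88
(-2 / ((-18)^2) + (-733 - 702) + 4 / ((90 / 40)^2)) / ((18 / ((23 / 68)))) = -5343889 / 198288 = -26.95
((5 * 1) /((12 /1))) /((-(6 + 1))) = -5 /84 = -0.06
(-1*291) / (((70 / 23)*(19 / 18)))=-60237 / 665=-90.58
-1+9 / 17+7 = 111 / 17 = 6.53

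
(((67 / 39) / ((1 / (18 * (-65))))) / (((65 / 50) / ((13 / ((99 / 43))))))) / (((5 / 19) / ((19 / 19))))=-33175.15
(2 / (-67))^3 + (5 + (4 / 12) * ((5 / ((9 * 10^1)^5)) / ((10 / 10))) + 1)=6.00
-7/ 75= -0.09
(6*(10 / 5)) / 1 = 12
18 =18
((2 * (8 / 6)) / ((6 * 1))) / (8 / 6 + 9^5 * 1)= 0.00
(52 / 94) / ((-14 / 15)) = -0.59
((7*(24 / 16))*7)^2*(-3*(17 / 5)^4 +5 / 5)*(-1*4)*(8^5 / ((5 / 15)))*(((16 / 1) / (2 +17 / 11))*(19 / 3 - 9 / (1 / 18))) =-596762904104848.59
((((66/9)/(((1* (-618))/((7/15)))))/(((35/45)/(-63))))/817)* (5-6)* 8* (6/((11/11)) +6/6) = -12936/420755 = -0.03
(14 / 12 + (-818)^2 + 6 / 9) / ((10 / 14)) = 5620657 / 6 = 936776.17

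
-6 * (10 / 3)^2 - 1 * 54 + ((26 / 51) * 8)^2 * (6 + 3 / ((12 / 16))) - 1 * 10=92776 / 2601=35.67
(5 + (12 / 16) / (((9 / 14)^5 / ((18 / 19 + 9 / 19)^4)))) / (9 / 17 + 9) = 72792589 / 21112002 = 3.45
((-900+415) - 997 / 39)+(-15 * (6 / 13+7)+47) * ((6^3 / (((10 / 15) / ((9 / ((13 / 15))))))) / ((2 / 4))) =-221758216 / 507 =-437392.93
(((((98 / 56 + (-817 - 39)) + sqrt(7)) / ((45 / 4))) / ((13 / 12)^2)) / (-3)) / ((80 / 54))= 61506 / 4225 - 72* sqrt(7) / 4225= 14.51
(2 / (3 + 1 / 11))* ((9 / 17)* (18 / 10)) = 891 / 1445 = 0.62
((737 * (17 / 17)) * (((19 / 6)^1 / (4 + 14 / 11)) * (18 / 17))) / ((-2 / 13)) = -3046.29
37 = 37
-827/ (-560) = 827/ 560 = 1.48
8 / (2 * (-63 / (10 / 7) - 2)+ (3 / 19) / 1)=-95 / 1093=-0.09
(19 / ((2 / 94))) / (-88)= -10.15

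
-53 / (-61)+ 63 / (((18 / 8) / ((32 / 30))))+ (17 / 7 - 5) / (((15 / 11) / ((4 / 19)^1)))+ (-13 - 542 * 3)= -195766058 / 121695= -1608.66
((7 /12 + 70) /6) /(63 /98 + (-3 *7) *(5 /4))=-5929 /12906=-0.46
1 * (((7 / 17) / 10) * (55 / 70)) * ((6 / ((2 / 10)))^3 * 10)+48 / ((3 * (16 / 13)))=148721 / 17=8748.29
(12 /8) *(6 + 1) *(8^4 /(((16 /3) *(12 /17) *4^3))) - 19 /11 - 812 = -635.23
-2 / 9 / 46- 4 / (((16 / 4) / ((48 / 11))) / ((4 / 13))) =-39887 / 29601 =-1.35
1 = 1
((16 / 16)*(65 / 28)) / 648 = 65 / 18144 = 0.00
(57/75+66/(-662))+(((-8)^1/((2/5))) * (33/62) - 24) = -8717966/256525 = -33.98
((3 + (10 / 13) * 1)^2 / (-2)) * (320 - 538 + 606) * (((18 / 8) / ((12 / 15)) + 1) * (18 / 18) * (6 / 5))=-42620151 / 3380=-12609.51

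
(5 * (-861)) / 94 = -4305 / 94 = -45.80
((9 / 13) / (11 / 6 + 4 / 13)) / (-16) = -27 / 1336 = -0.02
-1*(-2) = 2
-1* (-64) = 64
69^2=4761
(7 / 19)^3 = 343 / 6859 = 0.05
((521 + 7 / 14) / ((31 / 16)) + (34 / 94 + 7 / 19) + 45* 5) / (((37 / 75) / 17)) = 17467600725 / 1024271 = 17053.69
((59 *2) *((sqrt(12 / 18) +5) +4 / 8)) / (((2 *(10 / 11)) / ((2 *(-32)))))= -114224 / 5 - 20768 *sqrt(6) / 15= -26236.20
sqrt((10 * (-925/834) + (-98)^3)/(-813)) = sqrt(14784392742941)/113007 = 34.02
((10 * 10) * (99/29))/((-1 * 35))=-1980/203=-9.75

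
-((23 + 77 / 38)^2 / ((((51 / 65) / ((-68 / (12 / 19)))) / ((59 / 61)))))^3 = 57233680945350732159380875 / 99639211456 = 574409212086395.70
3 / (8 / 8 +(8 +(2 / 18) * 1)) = 27 / 82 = 0.33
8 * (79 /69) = 632 /69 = 9.16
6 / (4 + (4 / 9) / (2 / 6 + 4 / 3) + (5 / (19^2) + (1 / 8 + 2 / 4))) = 1.22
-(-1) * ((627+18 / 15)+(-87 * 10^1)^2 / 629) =1831.54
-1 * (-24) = 24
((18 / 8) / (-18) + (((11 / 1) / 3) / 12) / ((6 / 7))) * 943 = 23575 / 108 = 218.29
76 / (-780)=-19 / 195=-0.10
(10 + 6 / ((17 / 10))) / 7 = 230 / 119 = 1.93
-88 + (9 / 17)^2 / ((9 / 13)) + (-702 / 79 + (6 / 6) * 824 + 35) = 762.52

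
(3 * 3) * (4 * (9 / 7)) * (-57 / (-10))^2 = 1503.82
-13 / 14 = -0.93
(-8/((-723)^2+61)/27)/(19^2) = -4/2547817065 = -0.00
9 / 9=1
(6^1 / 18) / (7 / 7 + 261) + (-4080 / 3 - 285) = -1292969 / 786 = -1645.00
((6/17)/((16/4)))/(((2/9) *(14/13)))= 351/952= 0.37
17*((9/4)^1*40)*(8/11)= 12240/11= 1112.73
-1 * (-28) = 28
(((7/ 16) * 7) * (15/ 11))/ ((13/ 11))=735/ 208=3.53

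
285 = 285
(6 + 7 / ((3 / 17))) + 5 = 152 / 3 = 50.67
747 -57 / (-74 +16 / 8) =17947 / 24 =747.79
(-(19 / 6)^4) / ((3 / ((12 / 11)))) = -130321 / 3564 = -36.57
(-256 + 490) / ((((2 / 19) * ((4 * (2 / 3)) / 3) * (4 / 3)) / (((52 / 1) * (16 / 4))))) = 780273 / 2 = 390136.50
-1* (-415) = 415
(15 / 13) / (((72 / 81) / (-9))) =-1215 / 104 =-11.68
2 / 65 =0.03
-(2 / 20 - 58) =579 / 10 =57.90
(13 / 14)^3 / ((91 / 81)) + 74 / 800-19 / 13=-8194869 / 12485200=-0.66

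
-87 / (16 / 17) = -1479 / 16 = -92.44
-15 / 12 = -5 / 4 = -1.25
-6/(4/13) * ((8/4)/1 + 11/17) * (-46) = 2374.41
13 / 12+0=13 / 12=1.08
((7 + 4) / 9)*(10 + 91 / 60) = 14.08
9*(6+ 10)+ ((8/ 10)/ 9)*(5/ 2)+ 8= 152.22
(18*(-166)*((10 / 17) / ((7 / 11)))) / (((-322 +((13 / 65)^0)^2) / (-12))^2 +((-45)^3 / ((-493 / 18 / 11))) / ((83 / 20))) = -12658124160 / 43695131417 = -0.29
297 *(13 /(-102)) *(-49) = 63063 /34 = 1854.79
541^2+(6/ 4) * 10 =292696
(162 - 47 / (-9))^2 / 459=2265025 / 37179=60.92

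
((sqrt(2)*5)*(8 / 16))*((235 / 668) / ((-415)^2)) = 47*sqrt(2) / 9203704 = 0.00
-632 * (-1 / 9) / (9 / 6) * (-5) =-6320 / 27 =-234.07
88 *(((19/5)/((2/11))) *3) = 27588/5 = 5517.60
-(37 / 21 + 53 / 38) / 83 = -2519 / 66234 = -0.04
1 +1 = 2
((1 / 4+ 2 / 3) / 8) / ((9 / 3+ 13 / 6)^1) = 11 / 496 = 0.02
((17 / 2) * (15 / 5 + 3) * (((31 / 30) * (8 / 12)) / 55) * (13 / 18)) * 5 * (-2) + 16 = 16909 / 1485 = 11.39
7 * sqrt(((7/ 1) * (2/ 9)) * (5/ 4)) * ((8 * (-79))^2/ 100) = 349496 * sqrt(70)/ 75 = 38987.91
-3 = -3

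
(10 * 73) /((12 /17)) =6205 /6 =1034.17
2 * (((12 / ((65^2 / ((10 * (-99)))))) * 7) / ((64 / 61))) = -126819 / 3380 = -37.52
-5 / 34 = -0.15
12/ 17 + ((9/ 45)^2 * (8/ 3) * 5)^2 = 3788/ 3825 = 0.99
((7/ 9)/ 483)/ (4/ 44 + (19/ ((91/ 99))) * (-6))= -1001/ 77038155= -0.00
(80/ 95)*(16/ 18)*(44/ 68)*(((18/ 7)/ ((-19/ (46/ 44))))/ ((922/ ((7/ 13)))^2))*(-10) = 51520/ 220416792713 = 0.00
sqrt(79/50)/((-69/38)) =-0.69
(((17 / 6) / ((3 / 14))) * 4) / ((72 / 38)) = 27.91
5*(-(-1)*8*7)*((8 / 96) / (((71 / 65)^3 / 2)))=35.81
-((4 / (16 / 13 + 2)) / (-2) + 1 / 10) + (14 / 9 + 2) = 2567 / 630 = 4.07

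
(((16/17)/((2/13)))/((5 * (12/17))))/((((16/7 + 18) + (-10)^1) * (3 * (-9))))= -0.01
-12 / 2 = -6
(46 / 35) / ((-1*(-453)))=46 / 15855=0.00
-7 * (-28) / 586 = 98 / 293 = 0.33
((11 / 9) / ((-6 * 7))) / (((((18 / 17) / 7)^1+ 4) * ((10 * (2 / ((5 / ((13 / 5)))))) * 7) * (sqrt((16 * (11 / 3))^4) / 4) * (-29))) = 85 / 22026740736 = 0.00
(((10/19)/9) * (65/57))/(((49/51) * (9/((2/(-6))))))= -0.00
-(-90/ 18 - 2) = 7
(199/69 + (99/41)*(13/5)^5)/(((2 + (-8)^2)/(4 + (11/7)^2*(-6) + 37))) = 1643394288157/14295290625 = 114.96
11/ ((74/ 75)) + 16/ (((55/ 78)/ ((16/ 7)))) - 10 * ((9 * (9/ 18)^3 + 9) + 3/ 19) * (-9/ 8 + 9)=-6467696397/ 8660960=-746.76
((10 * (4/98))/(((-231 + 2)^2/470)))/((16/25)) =29375/5139218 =0.01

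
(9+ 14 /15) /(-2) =-4.97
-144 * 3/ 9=-48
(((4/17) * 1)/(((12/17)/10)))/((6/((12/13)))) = 0.51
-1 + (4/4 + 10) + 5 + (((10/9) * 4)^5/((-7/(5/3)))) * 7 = -2875.25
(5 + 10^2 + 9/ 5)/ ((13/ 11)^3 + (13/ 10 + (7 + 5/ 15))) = 4264524/ 410639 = 10.39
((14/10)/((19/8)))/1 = 56/95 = 0.59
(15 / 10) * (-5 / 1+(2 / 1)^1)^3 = -81 / 2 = -40.50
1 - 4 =-3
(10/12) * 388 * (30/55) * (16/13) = 31040/143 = 217.06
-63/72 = -7/8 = -0.88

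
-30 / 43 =-0.70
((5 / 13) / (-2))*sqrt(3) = -5*sqrt(3) / 26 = -0.33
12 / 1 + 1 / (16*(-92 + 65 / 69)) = 12.00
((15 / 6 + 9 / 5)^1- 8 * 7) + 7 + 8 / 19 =-44.28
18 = 18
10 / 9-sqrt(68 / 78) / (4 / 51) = 10 / 9-17 * sqrt(1326) / 52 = -10.79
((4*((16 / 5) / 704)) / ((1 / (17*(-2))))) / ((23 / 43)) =-1462 / 1265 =-1.16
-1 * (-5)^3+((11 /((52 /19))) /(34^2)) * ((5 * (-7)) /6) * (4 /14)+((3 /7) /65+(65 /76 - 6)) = 14373551239 /119923440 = 119.86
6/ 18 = 1/ 3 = 0.33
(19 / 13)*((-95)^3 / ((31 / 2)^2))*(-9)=586444500 / 12493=46941.85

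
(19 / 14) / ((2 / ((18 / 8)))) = 171 / 112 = 1.53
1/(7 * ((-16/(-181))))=181/112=1.62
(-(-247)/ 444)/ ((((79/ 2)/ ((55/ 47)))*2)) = 13585/ 1648572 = 0.01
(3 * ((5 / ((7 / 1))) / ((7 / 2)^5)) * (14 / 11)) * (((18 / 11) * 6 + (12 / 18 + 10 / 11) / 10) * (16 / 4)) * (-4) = -1685504 / 2033647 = -0.83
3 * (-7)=-21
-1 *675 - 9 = -684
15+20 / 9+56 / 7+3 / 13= 2978 / 117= 25.45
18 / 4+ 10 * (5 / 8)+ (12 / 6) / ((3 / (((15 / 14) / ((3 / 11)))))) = 1123 / 84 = 13.37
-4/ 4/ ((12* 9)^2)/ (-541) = 1/ 6310224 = 0.00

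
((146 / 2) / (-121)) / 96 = -73 / 11616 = -0.01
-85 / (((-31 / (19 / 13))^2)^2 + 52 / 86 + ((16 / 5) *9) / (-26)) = -30961011575 / 73722646539069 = -0.00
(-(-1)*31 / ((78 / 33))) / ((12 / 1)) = 341 / 312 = 1.09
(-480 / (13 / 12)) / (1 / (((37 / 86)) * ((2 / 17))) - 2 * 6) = -213120 / 3731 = -57.12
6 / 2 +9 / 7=30 / 7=4.29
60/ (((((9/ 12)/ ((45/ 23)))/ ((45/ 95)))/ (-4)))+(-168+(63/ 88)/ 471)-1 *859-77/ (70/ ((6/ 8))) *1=-19990331051/ 15093980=-1324.39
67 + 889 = 956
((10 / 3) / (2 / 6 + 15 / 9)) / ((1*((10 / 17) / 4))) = 34 / 3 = 11.33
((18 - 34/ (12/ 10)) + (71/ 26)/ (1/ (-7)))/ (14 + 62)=-2297/ 5928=-0.39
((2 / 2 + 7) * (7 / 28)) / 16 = 1 / 8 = 0.12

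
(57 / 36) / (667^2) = 19 / 5338668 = 0.00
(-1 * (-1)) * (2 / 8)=1 / 4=0.25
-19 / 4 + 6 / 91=-1705 / 364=-4.68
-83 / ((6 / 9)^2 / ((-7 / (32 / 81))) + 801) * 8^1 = -0.83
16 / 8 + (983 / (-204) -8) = -2207 / 204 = -10.82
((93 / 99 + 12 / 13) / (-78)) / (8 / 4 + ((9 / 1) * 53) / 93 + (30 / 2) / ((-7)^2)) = -1213681 / 377919828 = -0.00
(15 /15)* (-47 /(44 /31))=-1457 /44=-33.11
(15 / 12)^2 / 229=25 / 3664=0.01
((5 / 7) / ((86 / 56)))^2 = 400 / 1849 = 0.22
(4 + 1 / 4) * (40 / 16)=85 / 8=10.62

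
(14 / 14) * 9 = 9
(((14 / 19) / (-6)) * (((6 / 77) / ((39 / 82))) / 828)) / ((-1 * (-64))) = -41 / 107984448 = -0.00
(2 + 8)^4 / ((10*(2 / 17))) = 8500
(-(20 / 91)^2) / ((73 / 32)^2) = -409600 / 44129449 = -0.01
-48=-48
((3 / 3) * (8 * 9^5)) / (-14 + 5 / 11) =-5196312 / 149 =-34874.58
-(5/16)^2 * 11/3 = -275/768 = -0.36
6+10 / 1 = 16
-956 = -956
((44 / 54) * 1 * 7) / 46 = 77 / 621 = 0.12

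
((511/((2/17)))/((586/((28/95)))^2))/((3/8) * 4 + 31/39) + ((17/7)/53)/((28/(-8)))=-0.01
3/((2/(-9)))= -27/2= -13.50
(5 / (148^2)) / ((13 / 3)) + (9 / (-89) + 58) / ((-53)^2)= 1471077071 / 71188284752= 0.02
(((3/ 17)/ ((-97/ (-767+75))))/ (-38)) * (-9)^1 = 0.30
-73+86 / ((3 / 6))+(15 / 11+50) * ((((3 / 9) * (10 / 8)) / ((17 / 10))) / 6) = 101.10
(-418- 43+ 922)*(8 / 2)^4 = 118016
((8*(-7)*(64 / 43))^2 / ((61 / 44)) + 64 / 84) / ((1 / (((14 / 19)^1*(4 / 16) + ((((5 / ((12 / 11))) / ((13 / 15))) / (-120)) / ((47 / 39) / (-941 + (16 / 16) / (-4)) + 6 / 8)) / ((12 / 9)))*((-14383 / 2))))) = -21032496774294761821 / 4166341293828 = -5048193.44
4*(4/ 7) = 16/ 7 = 2.29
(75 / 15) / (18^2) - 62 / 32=-2491 / 1296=-1.92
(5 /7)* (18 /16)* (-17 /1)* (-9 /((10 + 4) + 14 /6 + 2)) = 4131 /616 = 6.71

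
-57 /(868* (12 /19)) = -361 /3472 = -0.10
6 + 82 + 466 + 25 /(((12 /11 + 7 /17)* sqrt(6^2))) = 938719 /1686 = 556.77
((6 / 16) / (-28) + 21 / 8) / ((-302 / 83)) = -48555 / 67648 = -0.72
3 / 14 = 0.21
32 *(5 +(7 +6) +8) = 832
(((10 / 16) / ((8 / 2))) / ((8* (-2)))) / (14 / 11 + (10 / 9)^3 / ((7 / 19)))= -280665 / 143586304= -0.00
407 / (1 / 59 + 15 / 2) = 54.14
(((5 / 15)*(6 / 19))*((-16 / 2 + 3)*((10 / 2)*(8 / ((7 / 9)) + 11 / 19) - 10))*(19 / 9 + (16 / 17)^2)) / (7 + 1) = -25528625 / 2921212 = -8.74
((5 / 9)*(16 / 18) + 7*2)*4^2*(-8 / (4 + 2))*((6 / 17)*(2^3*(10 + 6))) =-13968.64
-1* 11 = -11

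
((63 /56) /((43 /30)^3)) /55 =6075 /874577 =0.01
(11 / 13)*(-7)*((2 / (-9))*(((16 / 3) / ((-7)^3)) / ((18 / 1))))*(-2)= 352 / 154791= 0.00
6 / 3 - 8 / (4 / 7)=-12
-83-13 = -96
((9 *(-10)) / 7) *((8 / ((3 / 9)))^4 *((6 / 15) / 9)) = -1327104 / 7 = -189586.29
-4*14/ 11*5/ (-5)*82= 4592/ 11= 417.45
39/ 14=2.79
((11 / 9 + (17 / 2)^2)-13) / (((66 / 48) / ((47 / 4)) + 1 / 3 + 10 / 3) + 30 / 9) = 102319 / 12042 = 8.50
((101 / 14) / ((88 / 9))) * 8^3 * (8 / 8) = 377.77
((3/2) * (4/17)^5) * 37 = 56832/1419857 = 0.04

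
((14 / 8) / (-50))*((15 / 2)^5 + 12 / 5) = -26580813 / 32000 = -830.65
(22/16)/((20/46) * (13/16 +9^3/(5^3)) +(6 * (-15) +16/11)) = -69575/4334221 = -0.02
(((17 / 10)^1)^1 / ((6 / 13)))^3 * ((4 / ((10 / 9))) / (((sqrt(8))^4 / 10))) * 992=334609691 / 12000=27884.14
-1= -1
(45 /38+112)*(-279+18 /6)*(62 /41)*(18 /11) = -60217128 /779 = -77300.55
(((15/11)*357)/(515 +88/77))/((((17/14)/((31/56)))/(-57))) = -3896235/158972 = -24.51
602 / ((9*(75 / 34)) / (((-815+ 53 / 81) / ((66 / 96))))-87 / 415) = -8964731834240 / 3371440911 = -2659.02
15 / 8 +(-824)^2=5431823 / 8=678977.88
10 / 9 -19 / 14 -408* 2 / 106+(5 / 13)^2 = -8798669 / 1128582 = -7.80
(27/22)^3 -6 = -44205/10648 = -4.15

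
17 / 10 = 1.70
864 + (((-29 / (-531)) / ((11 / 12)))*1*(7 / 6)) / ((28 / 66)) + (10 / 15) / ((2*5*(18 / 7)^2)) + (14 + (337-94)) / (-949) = 235082084039 / 272116260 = 863.90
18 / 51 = 0.35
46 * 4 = 184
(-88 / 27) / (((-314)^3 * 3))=11 / 313461333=0.00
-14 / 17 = -0.82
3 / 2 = 1.50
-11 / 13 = -0.85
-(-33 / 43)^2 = -1089 / 1849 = -0.59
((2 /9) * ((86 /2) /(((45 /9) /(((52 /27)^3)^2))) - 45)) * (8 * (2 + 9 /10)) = 177008252482264 /87169610025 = 2030.62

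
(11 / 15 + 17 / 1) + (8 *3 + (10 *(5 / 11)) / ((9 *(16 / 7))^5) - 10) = 54033221947019 / 1702727516160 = 31.73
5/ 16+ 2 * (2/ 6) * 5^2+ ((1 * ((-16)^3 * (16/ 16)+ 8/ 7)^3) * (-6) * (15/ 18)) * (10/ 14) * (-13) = -3187877220373.19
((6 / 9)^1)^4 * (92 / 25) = 1472 / 2025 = 0.73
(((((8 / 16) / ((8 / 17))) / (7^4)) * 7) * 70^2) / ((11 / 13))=5525 / 308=17.94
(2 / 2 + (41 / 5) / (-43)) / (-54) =-29 / 1935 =-0.01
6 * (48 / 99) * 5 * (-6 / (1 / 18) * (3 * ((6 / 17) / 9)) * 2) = -369.63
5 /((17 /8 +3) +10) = 40 /121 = 0.33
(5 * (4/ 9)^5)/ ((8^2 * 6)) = 40/ 177147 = 0.00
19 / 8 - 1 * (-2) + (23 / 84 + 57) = 10357 / 168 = 61.65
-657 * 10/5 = -1314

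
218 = 218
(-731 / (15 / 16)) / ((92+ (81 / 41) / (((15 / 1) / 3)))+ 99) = -7052 / 1731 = -4.07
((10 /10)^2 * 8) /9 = 0.89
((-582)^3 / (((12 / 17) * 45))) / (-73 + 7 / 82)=2544532324 / 29895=85115.65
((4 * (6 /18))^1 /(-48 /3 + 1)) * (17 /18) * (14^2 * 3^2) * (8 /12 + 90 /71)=-2745568 /9585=-286.44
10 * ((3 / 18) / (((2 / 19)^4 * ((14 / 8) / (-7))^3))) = -2606420 / 3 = -868806.67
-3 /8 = -0.38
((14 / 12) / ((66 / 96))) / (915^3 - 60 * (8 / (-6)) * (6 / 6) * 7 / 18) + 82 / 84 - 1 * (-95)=305711159747911 / 3185281247610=95.98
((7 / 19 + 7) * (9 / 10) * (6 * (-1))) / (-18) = 42 / 19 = 2.21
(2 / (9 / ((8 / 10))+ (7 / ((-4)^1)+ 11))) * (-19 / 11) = -76 / 451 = -0.17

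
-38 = -38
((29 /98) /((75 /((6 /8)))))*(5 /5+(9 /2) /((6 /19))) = 1769 /39200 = 0.05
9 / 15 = 3 / 5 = 0.60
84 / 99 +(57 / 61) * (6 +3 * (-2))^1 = 28 / 33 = 0.85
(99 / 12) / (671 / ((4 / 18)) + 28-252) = 33 / 11182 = 0.00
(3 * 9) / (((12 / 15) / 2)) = 135 / 2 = 67.50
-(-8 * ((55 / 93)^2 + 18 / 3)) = 439352 / 8649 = 50.80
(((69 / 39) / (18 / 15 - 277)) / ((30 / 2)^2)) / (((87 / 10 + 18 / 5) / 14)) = -92 / 2835027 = -0.00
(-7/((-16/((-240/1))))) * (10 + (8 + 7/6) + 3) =-4655/2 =-2327.50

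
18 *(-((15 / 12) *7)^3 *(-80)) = 1929375 / 2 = 964687.50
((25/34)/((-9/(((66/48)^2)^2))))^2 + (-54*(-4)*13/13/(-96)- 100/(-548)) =-426617504121127/215220341440512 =-1.98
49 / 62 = 0.79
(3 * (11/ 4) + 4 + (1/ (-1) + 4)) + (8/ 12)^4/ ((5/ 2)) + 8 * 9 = 141473/ 1620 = 87.33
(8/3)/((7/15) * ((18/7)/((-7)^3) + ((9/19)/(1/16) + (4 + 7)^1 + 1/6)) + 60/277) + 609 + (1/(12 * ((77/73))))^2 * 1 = 151473717628678589/248601291002064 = 609.30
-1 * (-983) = 983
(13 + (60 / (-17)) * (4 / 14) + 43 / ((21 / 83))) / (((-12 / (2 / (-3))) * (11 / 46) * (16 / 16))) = 1493942 / 35343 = 42.27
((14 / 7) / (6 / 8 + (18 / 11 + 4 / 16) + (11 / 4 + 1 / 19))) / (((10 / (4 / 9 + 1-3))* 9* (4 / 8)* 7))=-3344 / 1841535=-0.00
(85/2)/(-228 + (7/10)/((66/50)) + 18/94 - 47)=-131835/850811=-0.15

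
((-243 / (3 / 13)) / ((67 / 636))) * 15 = -149934.63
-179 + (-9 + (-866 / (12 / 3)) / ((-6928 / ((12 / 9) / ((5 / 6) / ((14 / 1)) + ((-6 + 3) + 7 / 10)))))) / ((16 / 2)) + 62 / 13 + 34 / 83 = -2842111835 / 16245424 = -174.95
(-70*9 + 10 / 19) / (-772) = 2990 / 3667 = 0.82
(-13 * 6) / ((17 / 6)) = -468 / 17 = -27.53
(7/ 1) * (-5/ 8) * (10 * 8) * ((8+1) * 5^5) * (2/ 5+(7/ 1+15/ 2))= -146671875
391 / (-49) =-7.98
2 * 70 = 140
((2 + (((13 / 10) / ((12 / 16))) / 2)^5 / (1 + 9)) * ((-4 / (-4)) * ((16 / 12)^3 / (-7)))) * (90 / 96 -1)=31117586 / 717609375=0.04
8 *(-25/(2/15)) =-1500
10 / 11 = 0.91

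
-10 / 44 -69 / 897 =-87 / 286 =-0.30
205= 205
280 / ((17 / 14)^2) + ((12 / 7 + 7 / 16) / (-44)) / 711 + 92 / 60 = 969207837547 / 5063002560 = 191.43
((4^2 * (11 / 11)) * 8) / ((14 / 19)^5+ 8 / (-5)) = -198087920 / 2139959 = -92.57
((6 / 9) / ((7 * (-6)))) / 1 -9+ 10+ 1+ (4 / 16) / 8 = 2.02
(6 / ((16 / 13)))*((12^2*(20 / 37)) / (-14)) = -7020 / 259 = -27.10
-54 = -54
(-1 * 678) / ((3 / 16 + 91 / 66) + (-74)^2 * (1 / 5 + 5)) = -1789920 / 75178663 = -0.02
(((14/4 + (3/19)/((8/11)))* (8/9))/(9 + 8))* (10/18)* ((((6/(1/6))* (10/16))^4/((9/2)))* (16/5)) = 6356250/323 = 19678.79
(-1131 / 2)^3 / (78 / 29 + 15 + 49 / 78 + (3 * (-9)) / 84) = -11453770047447 / 1139822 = -10048735.72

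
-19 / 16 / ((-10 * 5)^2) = -19 / 40000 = -0.00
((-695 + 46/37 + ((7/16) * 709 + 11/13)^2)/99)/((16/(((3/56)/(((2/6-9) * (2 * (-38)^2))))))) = -8092149911/62351373500416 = -0.00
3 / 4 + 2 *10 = 83 / 4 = 20.75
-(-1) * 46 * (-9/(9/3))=-138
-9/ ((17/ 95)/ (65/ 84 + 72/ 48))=-54435/ 476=-114.36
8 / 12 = 2 / 3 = 0.67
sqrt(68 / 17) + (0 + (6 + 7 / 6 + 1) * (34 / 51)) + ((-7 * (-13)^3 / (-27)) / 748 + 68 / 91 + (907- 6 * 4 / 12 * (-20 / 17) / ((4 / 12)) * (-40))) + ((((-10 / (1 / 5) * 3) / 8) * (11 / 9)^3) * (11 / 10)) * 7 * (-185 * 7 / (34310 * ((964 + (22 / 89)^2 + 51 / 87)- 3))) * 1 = 348304988023005895423 / 551039096383487712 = 632.09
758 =758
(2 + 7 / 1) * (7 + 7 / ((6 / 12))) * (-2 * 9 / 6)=-567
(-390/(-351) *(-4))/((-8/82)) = 410/9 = 45.56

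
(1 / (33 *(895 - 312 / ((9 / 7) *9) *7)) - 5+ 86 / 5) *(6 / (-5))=-76772064 / 5243975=-14.64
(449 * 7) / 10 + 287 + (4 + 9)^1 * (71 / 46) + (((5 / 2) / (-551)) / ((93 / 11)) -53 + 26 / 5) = 573.56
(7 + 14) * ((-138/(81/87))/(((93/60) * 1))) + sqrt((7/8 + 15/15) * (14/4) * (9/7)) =-186760/93 + 3 * sqrt(15)/4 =-2005.27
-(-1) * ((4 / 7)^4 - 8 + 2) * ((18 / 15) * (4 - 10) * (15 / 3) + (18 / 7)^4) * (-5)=1311705000 / 5764801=227.54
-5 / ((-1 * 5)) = 1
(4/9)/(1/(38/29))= 152/261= 0.58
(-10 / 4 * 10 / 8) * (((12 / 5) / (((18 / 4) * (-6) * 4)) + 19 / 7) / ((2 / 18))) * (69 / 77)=-67.85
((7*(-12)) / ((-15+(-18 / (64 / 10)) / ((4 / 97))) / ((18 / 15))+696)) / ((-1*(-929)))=-1536 / 10645411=-0.00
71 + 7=78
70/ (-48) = -1.46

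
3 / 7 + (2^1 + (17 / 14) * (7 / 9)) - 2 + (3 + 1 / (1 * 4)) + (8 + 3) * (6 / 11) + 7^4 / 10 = 315911 / 1260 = 250.72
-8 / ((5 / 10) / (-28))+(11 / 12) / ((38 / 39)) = 68239 / 152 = 448.94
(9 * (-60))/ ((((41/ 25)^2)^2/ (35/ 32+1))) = -3533203125/ 22606088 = -156.29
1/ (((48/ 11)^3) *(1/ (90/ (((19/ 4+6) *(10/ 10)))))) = 6655/ 66048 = 0.10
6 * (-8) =-48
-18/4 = -9/2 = -4.50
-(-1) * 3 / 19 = 3 / 19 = 0.16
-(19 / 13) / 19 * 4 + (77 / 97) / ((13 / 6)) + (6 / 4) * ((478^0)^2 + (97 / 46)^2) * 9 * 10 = 1962114959 / 2668276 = 735.35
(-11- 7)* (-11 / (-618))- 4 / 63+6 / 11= 11533 / 71379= 0.16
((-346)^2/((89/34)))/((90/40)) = 16281376/801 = 20326.31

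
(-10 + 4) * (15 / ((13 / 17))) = -1530 / 13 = -117.69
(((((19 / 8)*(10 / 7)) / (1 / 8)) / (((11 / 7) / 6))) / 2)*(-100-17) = -66690 / 11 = -6062.73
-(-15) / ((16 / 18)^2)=1215 / 64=18.98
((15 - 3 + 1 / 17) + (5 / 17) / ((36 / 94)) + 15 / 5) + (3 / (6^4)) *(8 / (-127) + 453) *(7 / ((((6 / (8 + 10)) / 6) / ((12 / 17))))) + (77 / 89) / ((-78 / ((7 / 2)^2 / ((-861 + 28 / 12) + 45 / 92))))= 1161675030849239 / 10649880401238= 109.08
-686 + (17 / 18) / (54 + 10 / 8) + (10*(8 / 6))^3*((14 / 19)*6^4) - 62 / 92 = 231398839847 / 102258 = 2262892.29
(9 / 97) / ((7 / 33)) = 297 / 679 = 0.44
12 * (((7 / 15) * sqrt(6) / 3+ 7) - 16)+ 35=-68.43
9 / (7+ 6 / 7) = 1.15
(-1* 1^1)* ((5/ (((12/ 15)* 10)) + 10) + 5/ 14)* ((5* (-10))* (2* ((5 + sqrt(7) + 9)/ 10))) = 3075* sqrt(7)/ 28 + 3075/ 2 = 1828.06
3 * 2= 6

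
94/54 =47/27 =1.74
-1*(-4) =4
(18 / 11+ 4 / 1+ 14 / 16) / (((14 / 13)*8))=7449 / 9856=0.76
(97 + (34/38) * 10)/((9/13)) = 8723/57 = 153.04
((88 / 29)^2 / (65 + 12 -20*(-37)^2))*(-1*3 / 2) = 3872 / 7653941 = 0.00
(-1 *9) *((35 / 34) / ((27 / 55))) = -1925 / 102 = -18.87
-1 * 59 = -59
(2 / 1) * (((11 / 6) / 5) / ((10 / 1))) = 0.07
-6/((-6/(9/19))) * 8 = 72/19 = 3.79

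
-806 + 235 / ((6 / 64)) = 5102 / 3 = 1700.67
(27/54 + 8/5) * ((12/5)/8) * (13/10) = 819/1000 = 0.82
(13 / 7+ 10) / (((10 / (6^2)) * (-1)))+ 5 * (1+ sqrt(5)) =-1319 / 35+ 5 * sqrt(5) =-26.51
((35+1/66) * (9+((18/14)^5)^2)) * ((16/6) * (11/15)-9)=-245378454507103/46608416085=-5264.68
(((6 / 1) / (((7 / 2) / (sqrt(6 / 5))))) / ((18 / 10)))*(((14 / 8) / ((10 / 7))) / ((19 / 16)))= 56*sqrt(30) / 285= 1.08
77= 77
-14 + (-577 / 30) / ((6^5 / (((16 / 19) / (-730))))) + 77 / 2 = 24.50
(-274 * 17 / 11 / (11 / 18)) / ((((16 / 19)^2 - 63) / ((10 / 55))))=60535368 / 29930197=2.02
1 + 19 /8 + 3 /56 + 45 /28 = 141 /28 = 5.04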